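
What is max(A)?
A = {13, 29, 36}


Set A = {13, 29, 36}
Elements in ascending order: 13, 29, 36
The largest element is 36.

36


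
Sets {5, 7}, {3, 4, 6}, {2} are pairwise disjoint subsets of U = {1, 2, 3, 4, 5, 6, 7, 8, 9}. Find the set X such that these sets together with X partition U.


U = {1, 2, 3, 4, 5, 6, 7, 8, 9}
Shown blocks: {5, 7}, {3, 4, 6}, {2}
A partition's blocks are pairwise disjoint and cover U, so the missing block = U \ (union of shown blocks).
Union of shown blocks: {2, 3, 4, 5, 6, 7}
Missing block = U \ (union) = {1, 8, 9}

{1, 8, 9}


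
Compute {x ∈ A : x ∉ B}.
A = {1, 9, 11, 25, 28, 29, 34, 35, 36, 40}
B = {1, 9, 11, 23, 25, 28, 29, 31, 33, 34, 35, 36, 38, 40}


Set A = {1, 9, 11, 25, 28, 29, 34, 35, 36, 40}
Set B = {1, 9, 11, 23, 25, 28, 29, 31, 33, 34, 35, 36, 38, 40}
Check each element of A against B:
1 ∈ B, 9 ∈ B, 11 ∈ B, 25 ∈ B, 28 ∈ B, 29 ∈ B, 34 ∈ B, 35 ∈ B, 36 ∈ B, 40 ∈ B
Elements of A not in B: {}

{}


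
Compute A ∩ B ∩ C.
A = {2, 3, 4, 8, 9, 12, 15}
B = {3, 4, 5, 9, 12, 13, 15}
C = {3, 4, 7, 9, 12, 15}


Set A = {2, 3, 4, 8, 9, 12, 15}
Set B = {3, 4, 5, 9, 12, 13, 15}
Set C = {3, 4, 7, 9, 12, 15}
First, A ∩ B = {3, 4, 9, 12, 15}
Then, (A ∩ B) ∩ C = {3, 4, 9, 12, 15}

{3, 4, 9, 12, 15}


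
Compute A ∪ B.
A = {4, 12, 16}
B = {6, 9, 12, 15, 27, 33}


Set A = {4, 12, 16}
Set B = {6, 9, 12, 15, 27, 33}
A ∪ B includes all elements in either set.
Elements from A: {4, 12, 16}
Elements from B not already included: {6, 9, 15, 27, 33}
A ∪ B = {4, 6, 9, 12, 15, 16, 27, 33}

{4, 6, 9, 12, 15, 16, 27, 33}


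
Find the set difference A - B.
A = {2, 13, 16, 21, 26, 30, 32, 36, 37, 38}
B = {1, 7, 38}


Set A = {2, 13, 16, 21, 26, 30, 32, 36, 37, 38}
Set B = {1, 7, 38}
A \ B includes elements in A that are not in B.
Check each element of A:
2 (not in B, keep), 13 (not in B, keep), 16 (not in B, keep), 21 (not in B, keep), 26 (not in B, keep), 30 (not in B, keep), 32 (not in B, keep), 36 (not in B, keep), 37 (not in B, keep), 38 (in B, remove)
A \ B = {2, 13, 16, 21, 26, 30, 32, 36, 37}

{2, 13, 16, 21, 26, 30, 32, 36, 37}


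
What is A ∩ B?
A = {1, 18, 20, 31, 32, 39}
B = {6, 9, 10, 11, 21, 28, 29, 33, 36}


Set A = {1, 18, 20, 31, 32, 39}
Set B = {6, 9, 10, 11, 21, 28, 29, 33, 36}
A ∩ B includes only elements in both sets.
Check each element of A against B:
1 ✗, 18 ✗, 20 ✗, 31 ✗, 32 ✗, 39 ✗
A ∩ B = {}

{}


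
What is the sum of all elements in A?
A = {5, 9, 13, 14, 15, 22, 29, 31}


Set A = {5, 9, 13, 14, 15, 22, 29, 31}
Sum = 5 + 9 + 13 + 14 + 15 + 22 + 29 + 31 = 138

138


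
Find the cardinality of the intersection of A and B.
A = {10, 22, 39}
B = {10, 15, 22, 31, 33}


Set A = {10, 22, 39}
Set B = {10, 15, 22, 31, 33}
A ∩ B = {10, 22}
|A ∩ B| = 2

2


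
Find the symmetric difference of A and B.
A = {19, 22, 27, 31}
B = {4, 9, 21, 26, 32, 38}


Set A = {19, 22, 27, 31}
Set B = {4, 9, 21, 26, 32, 38}
A △ B = (A \ B) ∪ (B \ A)
Elements in A but not B: {19, 22, 27, 31}
Elements in B but not A: {4, 9, 21, 26, 32, 38}
A △ B = {4, 9, 19, 21, 22, 26, 27, 31, 32, 38}

{4, 9, 19, 21, 22, 26, 27, 31, 32, 38}


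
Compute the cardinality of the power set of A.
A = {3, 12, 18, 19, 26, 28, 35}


Set A = {3, 12, 18, 19, 26, 28, 35}
|A| = 7
The power set P(A) contains all subsets of A.
|P(A)| = 2^|A| = 2^7 = 128

128


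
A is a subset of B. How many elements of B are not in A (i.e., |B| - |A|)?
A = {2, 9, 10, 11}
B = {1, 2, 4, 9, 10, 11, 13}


Set A = {2, 9, 10, 11}, |A| = 4
Set B = {1, 2, 4, 9, 10, 11, 13}, |B| = 7
Since A ⊆ B: B \ A = {1, 4, 13}
|B| - |A| = 7 - 4 = 3

3


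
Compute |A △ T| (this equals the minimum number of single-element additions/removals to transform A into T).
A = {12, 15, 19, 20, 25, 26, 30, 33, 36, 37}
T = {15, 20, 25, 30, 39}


Set A = {12, 15, 19, 20, 25, 26, 30, 33, 36, 37}
Set T = {15, 20, 25, 30, 39}
Elements to remove from A (in A, not in T): {12, 19, 26, 33, 36, 37} → 6 removals
Elements to add to A (in T, not in A): {39} → 1 additions
Total edits = 6 + 1 = 7

7


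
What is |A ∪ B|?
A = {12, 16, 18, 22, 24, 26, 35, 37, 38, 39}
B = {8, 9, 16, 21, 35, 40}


Set A = {12, 16, 18, 22, 24, 26, 35, 37, 38, 39}, |A| = 10
Set B = {8, 9, 16, 21, 35, 40}, |B| = 6
A ∩ B = {16, 35}, |A ∩ B| = 2
|A ∪ B| = |A| + |B| - |A ∩ B| = 10 + 6 - 2 = 14

14


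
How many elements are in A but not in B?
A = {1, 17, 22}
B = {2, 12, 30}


Set A = {1, 17, 22}
Set B = {2, 12, 30}
A \ B = {1, 17, 22}
|A \ B| = 3

3


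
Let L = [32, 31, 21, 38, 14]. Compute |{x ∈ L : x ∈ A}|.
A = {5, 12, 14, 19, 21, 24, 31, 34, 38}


Set A = {5, 12, 14, 19, 21, 24, 31, 34, 38}
Candidates: [32, 31, 21, 38, 14]
Check each candidate:
32 ∉ A, 31 ∈ A, 21 ∈ A, 38 ∈ A, 14 ∈ A
Count of candidates in A: 4

4


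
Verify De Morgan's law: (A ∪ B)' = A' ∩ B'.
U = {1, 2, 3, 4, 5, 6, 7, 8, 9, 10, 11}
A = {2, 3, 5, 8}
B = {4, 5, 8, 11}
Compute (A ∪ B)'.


U = {1, 2, 3, 4, 5, 6, 7, 8, 9, 10, 11}
A = {2, 3, 5, 8}, B = {4, 5, 8, 11}
A ∪ B = {2, 3, 4, 5, 8, 11}
(A ∪ B)' = U \ (A ∪ B) = {1, 6, 7, 9, 10}
Verification via A' ∩ B': A' = {1, 4, 6, 7, 9, 10, 11}, B' = {1, 2, 3, 6, 7, 9, 10}
A' ∩ B' = {1, 6, 7, 9, 10} ✓

{1, 6, 7, 9, 10}


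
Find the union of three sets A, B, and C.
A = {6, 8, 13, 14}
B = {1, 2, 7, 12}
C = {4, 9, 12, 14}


Set A = {6, 8, 13, 14}
Set B = {1, 2, 7, 12}
Set C = {4, 9, 12, 14}
First, A ∪ B = {1, 2, 6, 7, 8, 12, 13, 14}
Then, (A ∪ B) ∪ C = {1, 2, 4, 6, 7, 8, 9, 12, 13, 14}

{1, 2, 4, 6, 7, 8, 9, 12, 13, 14}


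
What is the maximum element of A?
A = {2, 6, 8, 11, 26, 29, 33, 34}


Set A = {2, 6, 8, 11, 26, 29, 33, 34}
Elements in ascending order: 2, 6, 8, 11, 26, 29, 33, 34
The largest element is 34.

34


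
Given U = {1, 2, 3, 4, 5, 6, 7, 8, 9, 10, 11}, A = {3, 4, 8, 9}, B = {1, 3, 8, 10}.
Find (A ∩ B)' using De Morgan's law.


U = {1, 2, 3, 4, 5, 6, 7, 8, 9, 10, 11}
A = {3, 4, 8, 9}, B = {1, 3, 8, 10}
A ∩ B = {3, 8}
(A ∩ B)' = U \ (A ∩ B) = {1, 2, 4, 5, 6, 7, 9, 10, 11}
Verification via A' ∪ B': A' = {1, 2, 5, 6, 7, 10, 11}, B' = {2, 4, 5, 6, 7, 9, 11}
A' ∪ B' = {1, 2, 4, 5, 6, 7, 9, 10, 11} ✓

{1, 2, 4, 5, 6, 7, 9, 10, 11}


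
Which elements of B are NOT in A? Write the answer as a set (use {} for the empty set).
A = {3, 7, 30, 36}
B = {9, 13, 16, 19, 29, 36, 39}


Set A = {3, 7, 30, 36}
Set B = {9, 13, 16, 19, 29, 36, 39}
Check each element of B against A:
9 ∉ A (include), 13 ∉ A (include), 16 ∉ A (include), 19 ∉ A (include), 29 ∉ A (include), 36 ∈ A, 39 ∉ A (include)
Elements of B not in A: {9, 13, 16, 19, 29, 39}

{9, 13, 16, 19, 29, 39}


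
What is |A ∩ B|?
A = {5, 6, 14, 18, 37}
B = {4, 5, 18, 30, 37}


Set A = {5, 6, 14, 18, 37}
Set B = {4, 5, 18, 30, 37}
A ∩ B = {5, 18, 37}
|A ∩ B| = 3

3


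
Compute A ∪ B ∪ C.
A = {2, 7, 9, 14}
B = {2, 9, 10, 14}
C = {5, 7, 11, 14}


Set A = {2, 7, 9, 14}
Set B = {2, 9, 10, 14}
Set C = {5, 7, 11, 14}
First, A ∪ B = {2, 7, 9, 10, 14}
Then, (A ∪ B) ∪ C = {2, 5, 7, 9, 10, 11, 14}

{2, 5, 7, 9, 10, 11, 14}


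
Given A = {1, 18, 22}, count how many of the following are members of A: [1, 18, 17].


Set A = {1, 18, 22}
Candidates: [1, 18, 17]
Check each candidate:
1 ∈ A, 18 ∈ A, 17 ∉ A
Count of candidates in A: 2

2


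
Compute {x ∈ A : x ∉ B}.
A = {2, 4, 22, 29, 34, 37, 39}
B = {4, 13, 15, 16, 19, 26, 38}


Set A = {2, 4, 22, 29, 34, 37, 39}
Set B = {4, 13, 15, 16, 19, 26, 38}
Check each element of A against B:
2 ∉ B (include), 4 ∈ B, 22 ∉ B (include), 29 ∉ B (include), 34 ∉ B (include), 37 ∉ B (include), 39 ∉ B (include)
Elements of A not in B: {2, 22, 29, 34, 37, 39}

{2, 22, 29, 34, 37, 39}


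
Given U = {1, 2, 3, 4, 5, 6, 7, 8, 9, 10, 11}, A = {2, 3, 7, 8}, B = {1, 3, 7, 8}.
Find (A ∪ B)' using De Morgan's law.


U = {1, 2, 3, 4, 5, 6, 7, 8, 9, 10, 11}
A = {2, 3, 7, 8}, B = {1, 3, 7, 8}
A ∪ B = {1, 2, 3, 7, 8}
(A ∪ B)' = U \ (A ∪ B) = {4, 5, 6, 9, 10, 11}
Verification via A' ∩ B': A' = {1, 4, 5, 6, 9, 10, 11}, B' = {2, 4, 5, 6, 9, 10, 11}
A' ∩ B' = {4, 5, 6, 9, 10, 11} ✓

{4, 5, 6, 9, 10, 11}


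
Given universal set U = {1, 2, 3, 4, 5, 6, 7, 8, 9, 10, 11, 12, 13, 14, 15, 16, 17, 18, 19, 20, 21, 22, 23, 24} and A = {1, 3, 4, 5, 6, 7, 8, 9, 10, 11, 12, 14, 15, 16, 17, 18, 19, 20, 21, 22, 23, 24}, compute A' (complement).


Universal set U = {1, 2, 3, 4, 5, 6, 7, 8, 9, 10, 11, 12, 13, 14, 15, 16, 17, 18, 19, 20, 21, 22, 23, 24}
Set A = {1, 3, 4, 5, 6, 7, 8, 9, 10, 11, 12, 14, 15, 16, 17, 18, 19, 20, 21, 22, 23, 24}
A' = U \ A = elements in U but not in A
Checking each element of U:
1 (in A, exclude), 2 (not in A, include), 3 (in A, exclude), 4 (in A, exclude), 5 (in A, exclude), 6 (in A, exclude), 7 (in A, exclude), 8 (in A, exclude), 9 (in A, exclude), 10 (in A, exclude), 11 (in A, exclude), 12 (in A, exclude), 13 (not in A, include), 14 (in A, exclude), 15 (in A, exclude), 16 (in A, exclude), 17 (in A, exclude), 18 (in A, exclude), 19 (in A, exclude), 20 (in A, exclude), 21 (in A, exclude), 22 (in A, exclude), 23 (in A, exclude), 24 (in A, exclude)
A' = {2, 13}

{2, 13}


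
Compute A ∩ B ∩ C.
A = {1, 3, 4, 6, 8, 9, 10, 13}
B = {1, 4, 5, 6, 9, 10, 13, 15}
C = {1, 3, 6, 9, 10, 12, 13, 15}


Set A = {1, 3, 4, 6, 8, 9, 10, 13}
Set B = {1, 4, 5, 6, 9, 10, 13, 15}
Set C = {1, 3, 6, 9, 10, 12, 13, 15}
First, A ∩ B = {1, 4, 6, 9, 10, 13}
Then, (A ∩ B) ∩ C = {1, 6, 9, 10, 13}

{1, 6, 9, 10, 13}


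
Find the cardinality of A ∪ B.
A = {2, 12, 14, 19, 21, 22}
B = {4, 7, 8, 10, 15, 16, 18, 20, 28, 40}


Set A = {2, 12, 14, 19, 21, 22}, |A| = 6
Set B = {4, 7, 8, 10, 15, 16, 18, 20, 28, 40}, |B| = 10
A ∩ B = {}, |A ∩ B| = 0
|A ∪ B| = |A| + |B| - |A ∩ B| = 6 + 10 - 0 = 16

16


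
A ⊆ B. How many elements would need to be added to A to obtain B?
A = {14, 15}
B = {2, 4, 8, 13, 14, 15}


Set A = {14, 15}, |A| = 2
Set B = {2, 4, 8, 13, 14, 15}, |B| = 6
Since A ⊆ B: B \ A = {2, 4, 8, 13}
|B| - |A| = 6 - 2 = 4

4


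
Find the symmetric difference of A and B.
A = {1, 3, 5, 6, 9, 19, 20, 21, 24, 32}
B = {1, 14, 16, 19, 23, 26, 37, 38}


Set A = {1, 3, 5, 6, 9, 19, 20, 21, 24, 32}
Set B = {1, 14, 16, 19, 23, 26, 37, 38}
A △ B = (A \ B) ∪ (B \ A)
Elements in A but not B: {3, 5, 6, 9, 20, 21, 24, 32}
Elements in B but not A: {14, 16, 23, 26, 37, 38}
A △ B = {3, 5, 6, 9, 14, 16, 20, 21, 23, 24, 26, 32, 37, 38}

{3, 5, 6, 9, 14, 16, 20, 21, 23, 24, 26, 32, 37, 38}


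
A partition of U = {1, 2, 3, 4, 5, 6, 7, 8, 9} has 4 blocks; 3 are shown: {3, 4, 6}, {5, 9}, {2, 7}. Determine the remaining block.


U = {1, 2, 3, 4, 5, 6, 7, 8, 9}
Shown blocks: {3, 4, 6}, {5, 9}, {2, 7}
A partition's blocks are pairwise disjoint and cover U, so the missing block = U \ (union of shown blocks).
Union of shown blocks: {2, 3, 4, 5, 6, 7, 9}
Missing block = U \ (union) = {1, 8}

{1, 8}


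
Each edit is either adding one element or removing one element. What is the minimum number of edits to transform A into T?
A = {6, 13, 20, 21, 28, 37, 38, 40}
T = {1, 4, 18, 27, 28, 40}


Set A = {6, 13, 20, 21, 28, 37, 38, 40}
Set T = {1, 4, 18, 27, 28, 40}
Elements to remove from A (in A, not in T): {6, 13, 20, 21, 37, 38} → 6 removals
Elements to add to A (in T, not in A): {1, 4, 18, 27} → 4 additions
Total edits = 6 + 4 = 10

10


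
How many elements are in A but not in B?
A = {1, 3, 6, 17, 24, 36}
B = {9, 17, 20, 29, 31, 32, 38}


Set A = {1, 3, 6, 17, 24, 36}
Set B = {9, 17, 20, 29, 31, 32, 38}
A \ B = {1, 3, 6, 24, 36}
|A \ B| = 5

5


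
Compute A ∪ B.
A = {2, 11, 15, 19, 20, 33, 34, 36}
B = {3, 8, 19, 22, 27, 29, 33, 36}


Set A = {2, 11, 15, 19, 20, 33, 34, 36}
Set B = {3, 8, 19, 22, 27, 29, 33, 36}
A ∪ B includes all elements in either set.
Elements from A: {2, 11, 15, 19, 20, 33, 34, 36}
Elements from B not already included: {3, 8, 22, 27, 29}
A ∪ B = {2, 3, 8, 11, 15, 19, 20, 22, 27, 29, 33, 34, 36}

{2, 3, 8, 11, 15, 19, 20, 22, 27, 29, 33, 34, 36}


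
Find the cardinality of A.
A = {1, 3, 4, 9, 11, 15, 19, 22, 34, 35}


Set A = {1, 3, 4, 9, 11, 15, 19, 22, 34, 35}
Listing elements: 1, 3, 4, 9, 11, 15, 19, 22, 34, 35
Counting: 10 elements
|A| = 10

10


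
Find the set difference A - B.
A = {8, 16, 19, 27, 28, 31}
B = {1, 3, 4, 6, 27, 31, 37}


Set A = {8, 16, 19, 27, 28, 31}
Set B = {1, 3, 4, 6, 27, 31, 37}
A \ B includes elements in A that are not in B.
Check each element of A:
8 (not in B, keep), 16 (not in B, keep), 19 (not in B, keep), 27 (in B, remove), 28 (not in B, keep), 31 (in B, remove)
A \ B = {8, 16, 19, 28}

{8, 16, 19, 28}


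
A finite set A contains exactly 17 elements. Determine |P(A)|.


The set has 17 elements.
The power set contains all possible subsets.
|P(A)| = 2^|A| = 2^17 = 131072

131072


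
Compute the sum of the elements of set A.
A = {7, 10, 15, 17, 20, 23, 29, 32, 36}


Set A = {7, 10, 15, 17, 20, 23, 29, 32, 36}
Sum = 7 + 10 + 15 + 17 + 20 + 23 + 29 + 32 + 36 = 189

189


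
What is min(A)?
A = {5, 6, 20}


Set A = {5, 6, 20}
Elements in ascending order: 5, 6, 20
The smallest element is 5.

5


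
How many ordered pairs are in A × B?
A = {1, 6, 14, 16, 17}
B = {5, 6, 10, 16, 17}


Set A = {1, 6, 14, 16, 17} has 5 elements.
Set B = {5, 6, 10, 16, 17} has 5 elements.
|A × B| = |A| × |B| = 5 × 5 = 25

25


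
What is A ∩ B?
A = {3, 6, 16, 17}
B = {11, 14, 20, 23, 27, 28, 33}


Set A = {3, 6, 16, 17}
Set B = {11, 14, 20, 23, 27, 28, 33}
A ∩ B includes only elements in both sets.
Check each element of A against B:
3 ✗, 6 ✗, 16 ✗, 17 ✗
A ∩ B = {}

{}


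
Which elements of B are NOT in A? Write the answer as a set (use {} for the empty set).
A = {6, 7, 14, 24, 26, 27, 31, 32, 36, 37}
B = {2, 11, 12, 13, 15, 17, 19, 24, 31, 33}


Set A = {6, 7, 14, 24, 26, 27, 31, 32, 36, 37}
Set B = {2, 11, 12, 13, 15, 17, 19, 24, 31, 33}
Check each element of B against A:
2 ∉ A (include), 11 ∉ A (include), 12 ∉ A (include), 13 ∉ A (include), 15 ∉ A (include), 17 ∉ A (include), 19 ∉ A (include), 24 ∈ A, 31 ∈ A, 33 ∉ A (include)
Elements of B not in A: {2, 11, 12, 13, 15, 17, 19, 33}

{2, 11, 12, 13, 15, 17, 19, 33}


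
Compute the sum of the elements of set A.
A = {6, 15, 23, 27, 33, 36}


Set A = {6, 15, 23, 27, 33, 36}
Sum = 6 + 15 + 23 + 27 + 33 + 36 = 140

140


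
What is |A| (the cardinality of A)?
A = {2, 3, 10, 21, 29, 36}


Set A = {2, 3, 10, 21, 29, 36}
Listing elements: 2, 3, 10, 21, 29, 36
Counting: 6 elements
|A| = 6

6


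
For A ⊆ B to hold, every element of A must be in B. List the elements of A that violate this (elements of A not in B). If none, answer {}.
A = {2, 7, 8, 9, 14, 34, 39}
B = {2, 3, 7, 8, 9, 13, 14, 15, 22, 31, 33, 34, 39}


Set A = {2, 7, 8, 9, 14, 34, 39}
Set B = {2, 3, 7, 8, 9, 13, 14, 15, 22, 31, 33, 34, 39}
Check each element of A against B:
2 ∈ B, 7 ∈ B, 8 ∈ B, 9 ∈ B, 14 ∈ B, 34 ∈ B, 39 ∈ B
Elements of A not in B: {}

{}


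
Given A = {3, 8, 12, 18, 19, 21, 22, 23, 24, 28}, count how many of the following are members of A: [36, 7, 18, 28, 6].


Set A = {3, 8, 12, 18, 19, 21, 22, 23, 24, 28}
Candidates: [36, 7, 18, 28, 6]
Check each candidate:
36 ∉ A, 7 ∉ A, 18 ∈ A, 28 ∈ A, 6 ∉ A
Count of candidates in A: 2

2


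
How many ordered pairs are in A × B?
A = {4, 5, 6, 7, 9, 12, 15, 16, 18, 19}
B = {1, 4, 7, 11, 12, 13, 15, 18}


Set A = {4, 5, 6, 7, 9, 12, 15, 16, 18, 19} has 10 elements.
Set B = {1, 4, 7, 11, 12, 13, 15, 18} has 8 elements.
|A × B| = |A| × |B| = 10 × 8 = 80

80


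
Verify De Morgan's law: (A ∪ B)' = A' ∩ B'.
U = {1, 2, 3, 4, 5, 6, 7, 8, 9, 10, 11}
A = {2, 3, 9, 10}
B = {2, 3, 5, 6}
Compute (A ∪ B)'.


U = {1, 2, 3, 4, 5, 6, 7, 8, 9, 10, 11}
A = {2, 3, 9, 10}, B = {2, 3, 5, 6}
A ∪ B = {2, 3, 5, 6, 9, 10}
(A ∪ B)' = U \ (A ∪ B) = {1, 4, 7, 8, 11}
Verification via A' ∩ B': A' = {1, 4, 5, 6, 7, 8, 11}, B' = {1, 4, 7, 8, 9, 10, 11}
A' ∩ B' = {1, 4, 7, 8, 11} ✓

{1, 4, 7, 8, 11}


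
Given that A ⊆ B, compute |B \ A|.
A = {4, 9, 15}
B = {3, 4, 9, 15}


Set A = {4, 9, 15}, |A| = 3
Set B = {3, 4, 9, 15}, |B| = 4
Since A ⊆ B: B \ A = {3}
|B| - |A| = 4 - 3 = 1

1


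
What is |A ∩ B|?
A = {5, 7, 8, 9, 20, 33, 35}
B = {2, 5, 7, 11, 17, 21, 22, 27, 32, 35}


Set A = {5, 7, 8, 9, 20, 33, 35}
Set B = {2, 5, 7, 11, 17, 21, 22, 27, 32, 35}
A ∩ B = {5, 7, 35}
|A ∩ B| = 3

3


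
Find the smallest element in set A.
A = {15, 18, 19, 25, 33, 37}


Set A = {15, 18, 19, 25, 33, 37}
Elements in ascending order: 15, 18, 19, 25, 33, 37
The smallest element is 15.

15


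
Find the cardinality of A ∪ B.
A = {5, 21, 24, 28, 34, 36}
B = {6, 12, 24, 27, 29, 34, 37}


Set A = {5, 21, 24, 28, 34, 36}, |A| = 6
Set B = {6, 12, 24, 27, 29, 34, 37}, |B| = 7
A ∩ B = {24, 34}, |A ∩ B| = 2
|A ∪ B| = |A| + |B| - |A ∩ B| = 6 + 7 - 2 = 11

11


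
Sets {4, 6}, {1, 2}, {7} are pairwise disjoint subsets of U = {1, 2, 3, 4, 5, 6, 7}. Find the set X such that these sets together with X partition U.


U = {1, 2, 3, 4, 5, 6, 7}
Shown blocks: {4, 6}, {1, 2}, {7}
A partition's blocks are pairwise disjoint and cover U, so the missing block = U \ (union of shown blocks).
Union of shown blocks: {1, 2, 4, 6, 7}
Missing block = U \ (union) = {3, 5}

{3, 5}


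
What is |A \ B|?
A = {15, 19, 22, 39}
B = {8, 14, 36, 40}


Set A = {15, 19, 22, 39}
Set B = {8, 14, 36, 40}
A \ B = {15, 19, 22, 39}
|A \ B| = 4

4


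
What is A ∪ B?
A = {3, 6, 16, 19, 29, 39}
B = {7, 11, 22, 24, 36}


Set A = {3, 6, 16, 19, 29, 39}
Set B = {7, 11, 22, 24, 36}
A ∪ B includes all elements in either set.
Elements from A: {3, 6, 16, 19, 29, 39}
Elements from B not already included: {7, 11, 22, 24, 36}
A ∪ B = {3, 6, 7, 11, 16, 19, 22, 24, 29, 36, 39}

{3, 6, 7, 11, 16, 19, 22, 24, 29, 36, 39}


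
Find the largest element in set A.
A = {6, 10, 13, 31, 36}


Set A = {6, 10, 13, 31, 36}
Elements in ascending order: 6, 10, 13, 31, 36
The largest element is 36.

36


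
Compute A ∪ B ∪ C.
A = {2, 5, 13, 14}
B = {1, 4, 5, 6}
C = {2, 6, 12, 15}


Set A = {2, 5, 13, 14}
Set B = {1, 4, 5, 6}
Set C = {2, 6, 12, 15}
First, A ∪ B = {1, 2, 4, 5, 6, 13, 14}
Then, (A ∪ B) ∪ C = {1, 2, 4, 5, 6, 12, 13, 14, 15}

{1, 2, 4, 5, 6, 12, 13, 14, 15}


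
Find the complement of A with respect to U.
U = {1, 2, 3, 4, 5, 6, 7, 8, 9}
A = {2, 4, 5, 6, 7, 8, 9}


Universal set U = {1, 2, 3, 4, 5, 6, 7, 8, 9}
Set A = {2, 4, 5, 6, 7, 8, 9}
A' = U \ A = elements in U but not in A
Checking each element of U:
1 (not in A, include), 2 (in A, exclude), 3 (not in A, include), 4 (in A, exclude), 5 (in A, exclude), 6 (in A, exclude), 7 (in A, exclude), 8 (in A, exclude), 9 (in A, exclude)
A' = {1, 3}

{1, 3}


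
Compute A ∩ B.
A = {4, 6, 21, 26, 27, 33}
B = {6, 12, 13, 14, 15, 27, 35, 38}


Set A = {4, 6, 21, 26, 27, 33}
Set B = {6, 12, 13, 14, 15, 27, 35, 38}
A ∩ B includes only elements in both sets.
Check each element of A against B:
4 ✗, 6 ✓, 21 ✗, 26 ✗, 27 ✓, 33 ✗
A ∩ B = {6, 27}

{6, 27}


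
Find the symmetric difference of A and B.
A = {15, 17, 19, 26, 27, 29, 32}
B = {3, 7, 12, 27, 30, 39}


Set A = {15, 17, 19, 26, 27, 29, 32}
Set B = {3, 7, 12, 27, 30, 39}
A △ B = (A \ B) ∪ (B \ A)
Elements in A but not B: {15, 17, 19, 26, 29, 32}
Elements in B but not A: {3, 7, 12, 30, 39}
A △ B = {3, 7, 12, 15, 17, 19, 26, 29, 30, 32, 39}

{3, 7, 12, 15, 17, 19, 26, 29, 30, 32, 39}


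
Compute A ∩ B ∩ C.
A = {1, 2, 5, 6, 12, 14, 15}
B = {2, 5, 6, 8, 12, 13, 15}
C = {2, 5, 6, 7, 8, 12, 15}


Set A = {1, 2, 5, 6, 12, 14, 15}
Set B = {2, 5, 6, 8, 12, 13, 15}
Set C = {2, 5, 6, 7, 8, 12, 15}
First, A ∩ B = {2, 5, 6, 12, 15}
Then, (A ∩ B) ∩ C = {2, 5, 6, 12, 15}

{2, 5, 6, 12, 15}


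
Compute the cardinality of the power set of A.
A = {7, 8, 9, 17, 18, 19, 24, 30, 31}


Set A = {7, 8, 9, 17, 18, 19, 24, 30, 31}
|A| = 9
The power set P(A) contains all subsets of A.
|P(A)| = 2^|A| = 2^9 = 512

512


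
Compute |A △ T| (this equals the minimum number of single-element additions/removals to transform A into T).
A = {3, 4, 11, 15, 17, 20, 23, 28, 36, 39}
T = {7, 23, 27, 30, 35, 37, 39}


Set A = {3, 4, 11, 15, 17, 20, 23, 28, 36, 39}
Set T = {7, 23, 27, 30, 35, 37, 39}
Elements to remove from A (in A, not in T): {3, 4, 11, 15, 17, 20, 28, 36} → 8 removals
Elements to add to A (in T, not in A): {7, 27, 30, 35, 37} → 5 additions
Total edits = 8 + 5 = 13

13


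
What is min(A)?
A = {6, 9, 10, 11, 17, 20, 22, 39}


Set A = {6, 9, 10, 11, 17, 20, 22, 39}
Elements in ascending order: 6, 9, 10, 11, 17, 20, 22, 39
The smallest element is 6.

6


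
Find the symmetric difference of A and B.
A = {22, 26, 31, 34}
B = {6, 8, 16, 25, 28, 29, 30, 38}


Set A = {22, 26, 31, 34}
Set B = {6, 8, 16, 25, 28, 29, 30, 38}
A △ B = (A \ B) ∪ (B \ A)
Elements in A but not B: {22, 26, 31, 34}
Elements in B but not A: {6, 8, 16, 25, 28, 29, 30, 38}
A △ B = {6, 8, 16, 22, 25, 26, 28, 29, 30, 31, 34, 38}

{6, 8, 16, 22, 25, 26, 28, 29, 30, 31, 34, 38}


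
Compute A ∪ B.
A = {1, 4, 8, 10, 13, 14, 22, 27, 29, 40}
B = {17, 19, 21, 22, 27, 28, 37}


Set A = {1, 4, 8, 10, 13, 14, 22, 27, 29, 40}
Set B = {17, 19, 21, 22, 27, 28, 37}
A ∪ B includes all elements in either set.
Elements from A: {1, 4, 8, 10, 13, 14, 22, 27, 29, 40}
Elements from B not already included: {17, 19, 21, 28, 37}
A ∪ B = {1, 4, 8, 10, 13, 14, 17, 19, 21, 22, 27, 28, 29, 37, 40}

{1, 4, 8, 10, 13, 14, 17, 19, 21, 22, 27, 28, 29, 37, 40}


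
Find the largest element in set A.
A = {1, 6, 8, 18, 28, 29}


Set A = {1, 6, 8, 18, 28, 29}
Elements in ascending order: 1, 6, 8, 18, 28, 29
The largest element is 29.

29


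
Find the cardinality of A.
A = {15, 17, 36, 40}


Set A = {15, 17, 36, 40}
Listing elements: 15, 17, 36, 40
Counting: 4 elements
|A| = 4

4


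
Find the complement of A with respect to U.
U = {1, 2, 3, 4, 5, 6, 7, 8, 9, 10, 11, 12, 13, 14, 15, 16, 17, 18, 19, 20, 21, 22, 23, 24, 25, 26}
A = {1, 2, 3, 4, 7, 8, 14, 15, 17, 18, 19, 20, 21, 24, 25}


Universal set U = {1, 2, 3, 4, 5, 6, 7, 8, 9, 10, 11, 12, 13, 14, 15, 16, 17, 18, 19, 20, 21, 22, 23, 24, 25, 26}
Set A = {1, 2, 3, 4, 7, 8, 14, 15, 17, 18, 19, 20, 21, 24, 25}
A' = U \ A = elements in U but not in A
Checking each element of U:
1 (in A, exclude), 2 (in A, exclude), 3 (in A, exclude), 4 (in A, exclude), 5 (not in A, include), 6 (not in A, include), 7 (in A, exclude), 8 (in A, exclude), 9 (not in A, include), 10 (not in A, include), 11 (not in A, include), 12 (not in A, include), 13 (not in A, include), 14 (in A, exclude), 15 (in A, exclude), 16 (not in A, include), 17 (in A, exclude), 18 (in A, exclude), 19 (in A, exclude), 20 (in A, exclude), 21 (in A, exclude), 22 (not in A, include), 23 (not in A, include), 24 (in A, exclude), 25 (in A, exclude), 26 (not in A, include)
A' = {5, 6, 9, 10, 11, 12, 13, 16, 22, 23, 26}

{5, 6, 9, 10, 11, 12, 13, 16, 22, 23, 26}


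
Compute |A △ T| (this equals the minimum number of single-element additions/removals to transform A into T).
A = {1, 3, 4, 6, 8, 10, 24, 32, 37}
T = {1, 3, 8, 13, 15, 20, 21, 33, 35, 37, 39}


Set A = {1, 3, 4, 6, 8, 10, 24, 32, 37}
Set T = {1, 3, 8, 13, 15, 20, 21, 33, 35, 37, 39}
Elements to remove from A (in A, not in T): {4, 6, 10, 24, 32} → 5 removals
Elements to add to A (in T, not in A): {13, 15, 20, 21, 33, 35, 39} → 7 additions
Total edits = 5 + 7 = 12

12


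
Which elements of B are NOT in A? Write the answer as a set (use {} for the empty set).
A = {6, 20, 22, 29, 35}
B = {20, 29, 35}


Set A = {6, 20, 22, 29, 35}
Set B = {20, 29, 35}
Check each element of B against A:
20 ∈ A, 29 ∈ A, 35 ∈ A
Elements of B not in A: {}

{}


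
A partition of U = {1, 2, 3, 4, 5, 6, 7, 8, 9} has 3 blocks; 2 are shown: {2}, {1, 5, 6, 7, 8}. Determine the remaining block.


U = {1, 2, 3, 4, 5, 6, 7, 8, 9}
Shown blocks: {2}, {1, 5, 6, 7, 8}
A partition's blocks are pairwise disjoint and cover U, so the missing block = U \ (union of shown blocks).
Union of shown blocks: {1, 2, 5, 6, 7, 8}
Missing block = U \ (union) = {3, 4, 9}

{3, 4, 9}


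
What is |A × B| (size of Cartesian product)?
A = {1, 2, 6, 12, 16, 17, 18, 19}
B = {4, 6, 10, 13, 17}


Set A = {1, 2, 6, 12, 16, 17, 18, 19} has 8 elements.
Set B = {4, 6, 10, 13, 17} has 5 elements.
|A × B| = |A| × |B| = 8 × 5 = 40

40


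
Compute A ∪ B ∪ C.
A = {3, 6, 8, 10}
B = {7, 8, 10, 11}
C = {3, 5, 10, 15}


Set A = {3, 6, 8, 10}
Set B = {7, 8, 10, 11}
Set C = {3, 5, 10, 15}
First, A ∪ B = {3, 6, 7, 8, 10, 11}
Then, (A ∪ B) ∪ C = {3, 5, 6, 7, 8, 10, 11, 15}

{3, 5, 6, 7, 8, 10, 11, 15}


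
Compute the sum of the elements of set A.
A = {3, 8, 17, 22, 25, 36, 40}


Set A = {3, 8, 17, 22, 25, 36, 40}
Sum = 3 + 8 + 17 + 22 + 25 + 36 + 40 = 151

151


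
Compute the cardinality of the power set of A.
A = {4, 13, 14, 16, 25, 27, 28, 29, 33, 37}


Set A = {4, 13, 14, 16, 25, 27, 28, 29, 33, 37}
|A| = 10
The power set P(A) contains all subsets of A.
|P(A)| = 2^|A| = 2^10 = 1024

1024


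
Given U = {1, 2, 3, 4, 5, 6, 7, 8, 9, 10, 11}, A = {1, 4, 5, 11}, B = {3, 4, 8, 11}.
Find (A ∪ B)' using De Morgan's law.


U = {1, 2, 3, 4, 5, 6, 7, 8, 9, 10, 11}
A = {1, 4, 5, 11}, B = {3, 4, 8, 11}
A ∪ B = {1, 3, 4, 5, 8, 11}
(A ∪ B)' = U \ (A ∪ B) = {2, 6, 7, 9, 10}
Verification via A' ∩ B': A' = {2, 3, 6, 7, 8, 9, 10}, B' = {1, 2, 5, 6, 7, 9, 10}
A' ∩ B' = {2, 6, 7, 9, 10} ✓

{2, 6, 7, 9, 10}


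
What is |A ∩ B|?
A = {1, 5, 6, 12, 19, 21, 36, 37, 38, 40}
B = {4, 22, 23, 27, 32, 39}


Set A = {1, 5, 6, 12, 19, 21, 36, 37, 38, 40}
Set B = {4, 22, 23, 27, 32, 39}
A ∩ B = {}
|A ∩ B| = 0

0


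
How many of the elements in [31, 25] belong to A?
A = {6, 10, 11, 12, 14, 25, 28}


Set A = {6, 10, 11, 12, 14, 25, 28}
Candidates: [31, 25]
Check each candidate:
31 ∉ A, 25 ∈ A
Count of candidates in A: 1

1


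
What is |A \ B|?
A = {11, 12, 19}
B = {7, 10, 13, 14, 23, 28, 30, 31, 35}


Set A = {11, 12, 19}
Set B = {7, 10, 13, 14, 23, 28, 30, 31, 35}
A \ B = {11, 12, 19}
|A \ B| = 3

3


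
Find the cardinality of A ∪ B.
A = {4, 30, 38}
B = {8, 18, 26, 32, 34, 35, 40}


Set A = {4, 30, 38}, |A| = 3
Set B = {8, 18, 26, 32, 34, 35, 40}, |B| = 7
A ∩ B = {}, |A ∩ B| = 0
|A ∪ B| = |A| + |B| - |A ∩ B| = 3 + 7 - 0 = 10

10


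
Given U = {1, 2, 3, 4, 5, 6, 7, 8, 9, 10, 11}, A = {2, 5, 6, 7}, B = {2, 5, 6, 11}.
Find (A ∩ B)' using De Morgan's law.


U = {1, 2, 3, 4, 5, 6, 7, 8, 9, 10, 11}
A = {2, 5, 6, 7}, B = {2, 5, 6, 11}
A ∩ B = {2, 5, 6}
(A ∩ B)' = U \ (A ∩ B) = {1, 3, 4, 7, 8, 9, 10, 11}
Verification via A' ∪ B': A' = {1, 3, 4, 8, 9, 10, 11}, B' = {1, 3, 4, 7, 8, 9, 10}
A' ∪ B' = {1, 3, 4, 7, 8, 9, 10, 11} ✓

{1, 3, 4, 7, 8, 9, 10, 11}


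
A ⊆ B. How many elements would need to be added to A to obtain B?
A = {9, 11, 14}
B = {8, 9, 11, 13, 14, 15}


Set A = {9, 11, 14}, |A| = 3
Set B = {8, 9, 11, 13, 14, 15}, |B| = 6
Since A ⊆ B: B \ A = {8, 13, 15}
|B| - |A| = 6 - 3 = 3

3


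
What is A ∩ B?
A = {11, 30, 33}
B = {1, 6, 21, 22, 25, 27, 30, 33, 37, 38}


Set A = {11, 30, 33}
Set B = {1, 6, 21, 22, 25, 27, 30, 33, 37, 38}
A ∩ B includes only elements in both sets.
Check each element of A against B:
11 ✗, 30 ✓, 33 ✓
A ∩ B = {30, 33}

{30, 33}


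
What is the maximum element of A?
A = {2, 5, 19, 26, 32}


Set A = {2, 5, 19, 26, 32}
Elements in ascending order: 2, 5, 19, 26, 32
The largest element is 32.

32


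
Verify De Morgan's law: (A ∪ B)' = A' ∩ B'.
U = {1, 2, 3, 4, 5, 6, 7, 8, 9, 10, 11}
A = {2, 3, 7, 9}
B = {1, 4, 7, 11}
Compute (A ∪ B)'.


U = {1, 2, 3, 4, 5, 6, 7, 8, 9, 10, 11}
A = {2, 3, 7, 9}, B = {1, 4, 7, 11}
A ∪ B = {1, 2, 3, 4, 7, 9, 11}
(A ∪ B)' = U \ (A ∪ B) = {5, 6, 8, 10}
Verification via A' ∩ B': A' = {1, 4, 5, 6, 8, 10, 11}, B' = {2, 3, 5, 6, 8, 9, 10}
A' ∩ B' = {5, 6, 8, 10} ✓

{5, 6, 8, 10}


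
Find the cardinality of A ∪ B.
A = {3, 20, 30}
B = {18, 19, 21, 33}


Set A = {3, 20, 30}, |A| = 3
Set B = {18, 19, 21, 33}, |B| = 4
A ∩ B = {}, |A ∩ B| = 0
|A ∪ B| = |A| + |B| - |A ∩ B| = 3 + 4 - 0 = 7

7


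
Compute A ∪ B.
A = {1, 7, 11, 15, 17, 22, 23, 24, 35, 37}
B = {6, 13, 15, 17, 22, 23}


Set A = {1, 7, 11, 15, 17, 22, 23, 24, 35, 37}
Set B = {6, 13, 15, 17, 22, 23}
A ∪ B includes all elements in either set.
Elements from A: {1, 7, 11, 15, 17, 22, 23, 24, 35, 37}
Elements from B not already included: {6, 13}
A ∪ B = {1, 6, 7, 11, 13, 15, 17, 22, 23, 24, 35, 37}

{1, 6, 7, 11, 13, 15, 17, 22, 23, 24, 35, 37}


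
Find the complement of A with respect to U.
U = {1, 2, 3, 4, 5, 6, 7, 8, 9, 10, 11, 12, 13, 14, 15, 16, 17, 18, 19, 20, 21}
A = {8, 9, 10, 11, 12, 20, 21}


Universal set U = {1, 2, 3, 4, 5, 6, 7, 8, 9, 10, 11, 12, 13, 14, 15, 16, 17, 18, 19, 20, 21}
Set A = {8, 9, 10, 11, 12, 20, 21}
A' = U \ A = elements in U but not in A
Checking each element of U:
1 (not in A, include), 2 (not in A, include), 3 (not in A, include), 4 (not in A, include), 5 (not in A, include), 6 (not in A, include), 7 (not in A, include), 8 (in A, exclude), 9 (in A, exclude), 10 (in A, exclude), 11 (in A, exclude), 12 (in A, exclude), 13 (not in A, include), 14 (not in A, include), 15 (not in A, include), 16 (not in A, include), 17 (not in A, include), 18 (not in A, include), 19 (not in A, include), 20 (in A, exclude), 21 (in A, exclude)
A' = {1, 2, 3, 4, 5, 6, 7, 13, 14, 15, 16, 17, 18, 19}

{1, 2, 3, 4, 5, 6, 7, 13, 14, 15, 16, 17, 18, 19}


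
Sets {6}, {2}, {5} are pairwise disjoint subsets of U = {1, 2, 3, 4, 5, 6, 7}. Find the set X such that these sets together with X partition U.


U = {1, 2, 3, 4, 5, 6, 7}
Shown blocks: {6}, {2}, {5}
A partition's blocks are pairwise disjoint and cover U, so the missing block = U \ (union of shown blocks).
Union of shown blocks: {2, 5, 6}
Missing block = U \ (union) = {1, 3, 4, 7}

{1, 3, 4, 7}


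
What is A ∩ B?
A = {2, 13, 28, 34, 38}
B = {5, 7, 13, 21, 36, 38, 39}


Set A = {2, 13, 28, 34, 38}
Set B = {5, 7, 13, 21, 36, 38, 39}
A ∩ B includes only elements in both sets.
Check each element of A against B:
2 ✗, 13 ✓, 28 ✗, 34 ✗, 38 ✓
A ∩ B = {13, 38}

{13, 38}


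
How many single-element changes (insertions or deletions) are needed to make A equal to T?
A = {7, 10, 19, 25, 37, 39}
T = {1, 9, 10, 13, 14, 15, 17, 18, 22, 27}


Set A = {7, 10, 19, 25, 37, 39}
Set T = {1, 9, 10, 13, 14, 15, 17, 18, 22, 27}
Elements to remove from A (in A, not in T): {7, 19, 25, 37, 39} → 5 removals
Elements to add to A (in T, not in A): {1, 9, 13, 14, 15, 17, 18, 22, 27} → 9 additions
Total edits = 5 + 9 = 14

14


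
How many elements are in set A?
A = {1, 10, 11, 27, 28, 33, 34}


Set A = {1, 10, 11, 27, 28, 33, 34}
Listing elements: 1, 10, 11, 27, 28, 33, 34
Counting: 7 elements
|A| = 7

7


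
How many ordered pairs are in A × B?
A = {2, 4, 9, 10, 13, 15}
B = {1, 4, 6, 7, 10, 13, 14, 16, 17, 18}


Set A = {2, 4, 9, 10, 13, 15} has 6 elements.
Set B = {1, 4, 6, 7, 10, 13, 14, 16, 17, 18} has 10 elements.
|A × B| = |A| × |B| = 6 × 10 = 60

60


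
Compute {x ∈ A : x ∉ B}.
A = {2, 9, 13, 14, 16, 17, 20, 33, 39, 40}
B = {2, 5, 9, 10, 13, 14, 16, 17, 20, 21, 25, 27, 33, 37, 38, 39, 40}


Set A = {2, 9, 13, 14, 16, 17, 20, 33, 39, 40}
Set B = {2, 5, 9, 10, 13, 14, 16, 17, 20, 21, 25, 27, 33, 37, 38, 39, 40}
Check each element of A against B:
2 ∈ B, 9 ∈ B, 13 ∈ B, 14 ∈ B, 16 ∈ B, 17 ∈ B, 20 ∈ B, 33 ∈ B, 39 ∈ B, 40 ∈ B
Elements of A not in B: {}

{}


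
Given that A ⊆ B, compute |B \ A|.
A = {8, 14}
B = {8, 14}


Set A = {8, 14}, |A| = 2
Set B = {8, 14}, |B| = 2
Since A ⊆ B: B \ A = {}
|B| - |A| = 2 - 2 = 0

0


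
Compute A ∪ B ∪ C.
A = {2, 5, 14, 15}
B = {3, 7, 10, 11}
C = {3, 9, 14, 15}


Set A = {2, 5, 14, 15}
Set B = {3, 7, 10, 11}
Set C = {3, 9, 14, 15}
First, A ∪ B = {2, 3, 5, 7, 10, 11, 14, 15}
Then, (A ∪ B) ∪ C = {2, 3, 5, 7, 9, 10, 11, 14, 15}

{2, 3, 5, 7, 9, 10, 11, 14, 15}


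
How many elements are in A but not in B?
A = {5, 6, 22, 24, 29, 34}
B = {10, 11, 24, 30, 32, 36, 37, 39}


Set A = {5, 6, 22, 24, 29, 34}
Set B = {10, 11, 24, 30, 32, 36, 37, 39}
A \ B = {5, 6, 22, 29, 34}
|A \ B| = 5

5


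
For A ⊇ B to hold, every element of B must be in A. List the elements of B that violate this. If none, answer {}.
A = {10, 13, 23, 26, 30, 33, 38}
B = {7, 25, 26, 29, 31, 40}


Set A = {10, 13, 23, 26, 30, 33, 38}
Set B = {7, 25, 26, 29, 31, 40}
Check each element of B against A:
7 ∉ A (include), 25 ∉ A (include), 26 ∈ A, 29 ∉ A (include), 31 ∉ A (include), 40 ∉ A (include)
Elements of B not in A: {7, 25, 29, 31, 40}

{7, 25, 29, 31, 40}


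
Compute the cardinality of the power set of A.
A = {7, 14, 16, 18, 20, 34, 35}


Set A = {7, 14, 16, 18, 20, 34, 35}
|A| = 7
The power set P(A) contains all subsets of A.
|P(A)| = 2^|A| = 2^7 = 128

128


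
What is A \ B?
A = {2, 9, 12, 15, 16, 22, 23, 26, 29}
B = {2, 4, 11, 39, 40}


Set A = {2, 9, 12, 15, 16, 22, 23, 26, 29}
Set B = {2, 4, 11, 39, 40}
A \ B includes elements in A that are not in B.
Check each element of A:
2 (in B, remove), 9 (not in B, keep), 12 (not in B, keep), 15 (not in B, keep), 16 (not in B, keep), 22 (not in B, keep), 23 (not in B, keep), 26 (not in B, keep), 29 (not in B, keep)
A \ B = {9, 12, 15, 16, 22, 23, 26, 29}

{9, 12, 15, 16, 22, 23, 26, 29}


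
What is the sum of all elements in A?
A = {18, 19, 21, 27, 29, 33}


Set A = {18, 19, 21, 27, 29, 33}
Sum = 18 + 19 + 21 + 27 + 29 + 33 = 147

147


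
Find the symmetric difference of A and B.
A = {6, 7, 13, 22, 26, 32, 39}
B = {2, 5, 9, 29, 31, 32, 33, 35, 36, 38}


Set A = {6, 7, 13, 22, 26, 32, 39}
Set B = {2, 5, 9, 29, 31, 32, 33, 35, 36, 38}
A △ B = (A \ B) ∪ (B \ A)
Elements in A but not B: {6, 7, 13, 22, 26, 39}
Elements in B but not A: {2, 5, 9, 29, 31, 33, 35, 36, 38}
A △ B = {2, 5, 6, 7, 9, 13, 22, 26, 29, 31, 33, 35, 36, 38, 39}

{2, 5, 6, 7, 9, 13, 22, 26, 29, 31, 33, 35, 36, 38, 39}


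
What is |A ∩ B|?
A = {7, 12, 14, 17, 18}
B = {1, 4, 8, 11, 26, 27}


Set A = {7, 12, 14, 17, 18}
Set B = {1, 4, 8, 11, 26, 27}
A ∩ B = {}
|A ∩ B| = 0

0


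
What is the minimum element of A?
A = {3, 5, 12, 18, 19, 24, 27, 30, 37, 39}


Set A = {3, 5, 12, 18, 19, 24, 27, 30, 37, 39}
Elements in ascending order: 3, 5, 12, 18, 19, 24, 27, 30, 37, 39
The smallest element is 3.

3


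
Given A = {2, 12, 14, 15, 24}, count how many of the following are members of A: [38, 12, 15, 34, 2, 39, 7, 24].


Set A = {2, 12, 14, 15, 24}
Candidates: [38, 12, 15, 34, 2, 39, 7, 24]
Check each candidate:
38 ∉ A, 12 ∈ A, 15 ∈ A, 34 ∉ A, 2 ∈ A, 39 ∉ A, 7 ∉ A, 24 ∈ A
Count of candidates in A: 4

4


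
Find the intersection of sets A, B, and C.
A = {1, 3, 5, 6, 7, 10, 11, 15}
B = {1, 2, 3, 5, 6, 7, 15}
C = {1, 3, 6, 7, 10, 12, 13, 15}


Set A = {1, 3, 5, 6, 7, 10, 11, 15}
Set B = {1, 2, 3, 5, 6, 7, 15}
Set C = {1, 3, 6, 7, 10, 12, 13, 15}
First, A ∩ B = {1, 3, 5, 6, 7, 15}
Then, (A ∩ B) ∩ C = {1, 3, 6, 7, 15}

{1, 3, 6, 7, 15}


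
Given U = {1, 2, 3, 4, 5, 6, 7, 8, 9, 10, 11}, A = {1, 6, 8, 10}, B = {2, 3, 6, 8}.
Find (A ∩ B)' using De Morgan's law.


U = {1, 2, 3, 4, 5, 6, 7, 8, 9, 10, 11}
A = {1, 6, 8, 10}, B = {2, 3, 6, 8}
A ∩ B = {6, 8}
(A ∩ B)' = U \ (A ∩ B) = {1, 2, 3, 4, 5, 7, 9, 10, 11}
Verification via A' ∪ B': A' = {2, 3, 4, 5, 7, 9, 11}, B' = {1, 4, 5, 7, 9, 10, 11}
A' ∪ B' = {1, 2, 3, 4, 5, 7, 9, 10, 11} ✓

{1, 2, 3, 4, 5, 7, 9, 10, 11}


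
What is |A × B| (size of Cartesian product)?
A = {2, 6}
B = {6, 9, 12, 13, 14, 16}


Set A = {2, 6} has 2 elements.
Set B = {6, 9, 12, 13, 14, 16} has 6 elements.
|A × B| = |A| × |B| = 2 × 6 = 12

12


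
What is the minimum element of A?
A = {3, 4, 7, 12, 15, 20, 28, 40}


Set A = {3, 4, 7, 12, 15, 20, 28, 40}
Elements in ascending order: 3, 4, 7, 12, 15, 20, 28, 40
The smallest element is 3.

3


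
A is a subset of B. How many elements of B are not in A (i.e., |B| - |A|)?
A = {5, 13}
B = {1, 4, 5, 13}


Set A = {5, 13}, |A| = 2
Set B = {1, 4, 5, 13}, |B| = 4
Since A ⊆ B: B \ A = {1, 4}
|B| - |A| = 4 - 2 = 2

2


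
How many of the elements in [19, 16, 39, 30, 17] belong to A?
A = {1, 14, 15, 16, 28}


Set A = {1, 14, 15, 16, 28}
Candidates: [19, 16, 39, 30, 17]
Check each candidate:
19 ∉ A, 16 ∈ A, 39 ∉ A, 30 ∉ A, 17 ∉ A
Count of candidates in A: 1

1


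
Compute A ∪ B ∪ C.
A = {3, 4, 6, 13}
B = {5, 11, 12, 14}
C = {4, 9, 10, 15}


Set A = {3, 4, 6, 13}
Set B = {5, 11, 12, 14}
Set C = {4, 9, 10, 15}
First, A ∪ B = {3, 4, 5, 6, 11, 12, 13, 14}
Then, (A ∪ B) ∪ C = {3, 4, 5, 6, 9, 10, 11, 12, 13, 14, 15}

{3, 4, 5, 6, 9, 10, 11, 12, 13, 14, 15}


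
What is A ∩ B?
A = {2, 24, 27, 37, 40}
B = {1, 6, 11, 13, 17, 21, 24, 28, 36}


Set A = {2, 24, 27, 37, 40}
Set B = {1, 6, 11, 13, 17, 21, 24, 28, 36}
A ∩ B includes only elements in both sets.
Check each element of A against B:
2 ✗, 24 ✓, 27 ✗, 37 ✗, 40 ✗
A ∩ B = {24}

{24}


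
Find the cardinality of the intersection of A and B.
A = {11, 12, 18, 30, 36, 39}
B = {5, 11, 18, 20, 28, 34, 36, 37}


Set A = {11, 12, 18, 30, 36, 39}
Set B = {5, 11, 18, 20, 28, 34, 36, 37}
A ∩ B = {11, 18, 36}
|A ∩ B| = 3

3


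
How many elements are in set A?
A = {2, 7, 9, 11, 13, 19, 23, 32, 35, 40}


Set A = {2, 7, 9, 11, 13, 19, 23, 32, 35, 40}
Listing elements: 2, 7, 9, 11, 13, 19, 23, 32, 35, 40
Counting: 10 elements
|A| = 10

10


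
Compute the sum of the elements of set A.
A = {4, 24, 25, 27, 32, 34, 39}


Set A = {4, 24, 25, 27, 32, 34, 39}
Sum = 4 + 24 + 25 + 27 + 32 + 34 + 39 = 185

185


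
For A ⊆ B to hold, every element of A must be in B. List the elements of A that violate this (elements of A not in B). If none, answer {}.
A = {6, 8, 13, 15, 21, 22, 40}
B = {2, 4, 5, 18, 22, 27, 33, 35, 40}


Set A = {6, 8, 13, 15, 21, 22, 40}
Set B = {2, 4, 5, 18, 22, 27, 33, 35, 40}
Check each element of A against B:
6 ∉ B (include), 8 ∉ B (include), 13 ∉ B (include), 15 ∉ B (include), 21 ∉ B (include), 22 ∈ B, 40 ∈ B
Elements of A not in B: {6, 8, 13, 15, 21}

{6, 8, 13, 15, 21}


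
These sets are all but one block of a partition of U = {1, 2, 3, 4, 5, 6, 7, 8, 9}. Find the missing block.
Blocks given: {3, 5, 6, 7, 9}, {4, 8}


U = {1, 2, 3, 4, 5, 6, 7, 8, 9}
Shown blocks: {3, 5, 6, 7, 9}, {4, 8}
A partition's blocks are pairwise disjoint and cover U, so the missing block = U \ (union of shown blocks).
Union of shown blocks: {3, 4, 5, 6, 7, 8, 9}
Missing block = U \ (union) = {1, 2}

{1, 2}


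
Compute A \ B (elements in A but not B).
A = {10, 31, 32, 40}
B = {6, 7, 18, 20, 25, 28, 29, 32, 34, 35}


Set A = {10, 31, 32, 40}
Set B = {6, 7, 18, 20, 25, 28, 29, 32, 34, 35}
A \ B includes elements in A that are not in B.
Check each element of A:
10 (not in B, keep), 31 (not in B, keep), 32 (in B, remove), 40 (not in B, keep)
A \ B = {10, 31, 40}

{10, 31, 40}


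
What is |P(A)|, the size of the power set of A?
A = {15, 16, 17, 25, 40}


Set A = {15, 16, 17, 25, 40}
|A| = 5
The power set P(A) contains all subsets of A.
|P(A)| = 2^|A| = 2^5 = 32

32


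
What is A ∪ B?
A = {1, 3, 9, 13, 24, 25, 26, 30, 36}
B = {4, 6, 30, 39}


Set A = {1, 3, 9, 13, 24, 25, 26, 30, 36}
Set B = {4, 6, 30, 39}
A ∪ B includes all elements in either set.
Elements from A: {1, 3, 9, 13, 24, 25, 26, 30, 36}
Elements from B not already included: {4, 6, 39}
A ∪ B = {1, 3, 4, 6, 9, 13, 24, 25, 26, 30, 36, 39}

{1, 3, 4, 6, 9, 13, 24, 25, 26, 30, 36, 39}


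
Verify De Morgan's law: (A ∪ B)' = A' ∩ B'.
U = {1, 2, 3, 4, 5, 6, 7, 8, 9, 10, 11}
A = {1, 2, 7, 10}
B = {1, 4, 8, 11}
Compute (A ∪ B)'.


U = {1, 2, 3, 4, 5, 6, 7, 8, 9, 10, 11}
A = {1, 2, 7, 10}, B = {1, 4, 8, 11}
A ∪ B = {1, 2, 4, 7, 8, 10, 11}
(A ∪ B)' = U \ (A ∪ B) = {3, 5, 6, 9}
Verification via A' ∩ B': A' = {3, 4, 5, 6, 8, 9, 11}, B' = {2, 3, 5, 6, 7, 9, 10}
A' ∩ B' = {3, 5, 6, 9} ✓

{3, 5, 6, 9}
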